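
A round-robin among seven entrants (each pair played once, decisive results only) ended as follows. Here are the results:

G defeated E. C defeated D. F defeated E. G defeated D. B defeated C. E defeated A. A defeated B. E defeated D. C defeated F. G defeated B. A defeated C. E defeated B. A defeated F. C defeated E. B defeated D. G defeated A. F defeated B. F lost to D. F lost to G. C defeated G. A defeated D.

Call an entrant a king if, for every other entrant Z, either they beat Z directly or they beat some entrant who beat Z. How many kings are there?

A reaches everyone (king).
B cannot reach A in two steps.
C reaches everyone (king).
D cannot reach A, C, G in two steps.
E cannot reach G in two steps.
F cannot reach G in two steps.
G reaches everyone (king).
Kings: A, C, G — 3.

3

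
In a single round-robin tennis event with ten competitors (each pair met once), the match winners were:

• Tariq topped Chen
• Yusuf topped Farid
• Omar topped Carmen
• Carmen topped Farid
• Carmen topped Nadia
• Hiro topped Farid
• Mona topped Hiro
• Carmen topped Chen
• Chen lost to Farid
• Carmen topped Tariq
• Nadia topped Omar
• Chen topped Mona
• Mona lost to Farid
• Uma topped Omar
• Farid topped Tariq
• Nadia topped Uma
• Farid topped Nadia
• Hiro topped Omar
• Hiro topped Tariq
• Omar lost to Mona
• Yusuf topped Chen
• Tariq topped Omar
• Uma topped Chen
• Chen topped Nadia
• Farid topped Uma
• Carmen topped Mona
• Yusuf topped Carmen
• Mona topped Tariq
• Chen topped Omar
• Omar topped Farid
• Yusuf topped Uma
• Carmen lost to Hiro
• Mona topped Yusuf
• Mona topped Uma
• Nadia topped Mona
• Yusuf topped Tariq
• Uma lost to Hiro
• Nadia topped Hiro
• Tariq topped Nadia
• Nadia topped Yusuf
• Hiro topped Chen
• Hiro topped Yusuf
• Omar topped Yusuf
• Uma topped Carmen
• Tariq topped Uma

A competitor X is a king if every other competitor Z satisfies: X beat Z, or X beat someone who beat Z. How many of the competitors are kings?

7

Yusuf cannot reach Hiro in two steps.
Omar cannot reach Hiro in two steps.
Chen reaches everyone (king).
Tariq reaches everyone (king).
Farid reaches everyone (king).
Uma cannot reach Hiro in two steps.
Mona reaches everyone (king).
Carmen reaches everyone (king).
Nadia reaches everyone (king).
Hiro reaches everyone (king).
Kings: Chen, Tariq, Farid, Mona, Carmen, Nadia, Hiro — 7.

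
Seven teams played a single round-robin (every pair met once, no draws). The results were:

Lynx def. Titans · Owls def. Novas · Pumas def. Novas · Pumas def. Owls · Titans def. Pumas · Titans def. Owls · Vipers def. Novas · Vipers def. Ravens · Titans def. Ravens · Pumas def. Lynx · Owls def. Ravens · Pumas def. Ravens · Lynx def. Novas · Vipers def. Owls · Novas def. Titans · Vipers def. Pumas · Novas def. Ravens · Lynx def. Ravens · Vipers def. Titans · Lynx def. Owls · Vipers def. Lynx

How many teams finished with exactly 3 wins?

1

Win totals: Pumas 4, Owls 2, Lynx 4, Vipers 6, Ravens 0, Titans 3, Novas 2.
Exactly 3: Titans — 1 team.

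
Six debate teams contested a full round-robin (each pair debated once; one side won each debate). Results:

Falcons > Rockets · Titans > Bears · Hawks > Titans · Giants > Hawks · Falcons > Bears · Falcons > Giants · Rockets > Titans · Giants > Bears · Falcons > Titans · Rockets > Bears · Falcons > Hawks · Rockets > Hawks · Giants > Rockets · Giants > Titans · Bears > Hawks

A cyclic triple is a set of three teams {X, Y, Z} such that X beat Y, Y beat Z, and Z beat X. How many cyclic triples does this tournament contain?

Win totals: Hawks 1, Falcons 5, Giants 4, Rockets 3, Titans 1, Bears 1.
A team with w wins dominates both others in C(w,2) triples; summing gives 0 + 10 + 6 + 3 + 0 + 0 = 19 transitive triples.
Total triples C(6,3) = 20, so cyclic triples = 20 − 19 = 1.

1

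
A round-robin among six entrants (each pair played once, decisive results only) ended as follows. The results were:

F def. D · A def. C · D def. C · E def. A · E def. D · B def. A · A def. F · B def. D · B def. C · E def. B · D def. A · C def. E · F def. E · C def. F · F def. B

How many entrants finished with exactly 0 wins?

Win totals: A 2, B 3, C 2, D 2, E 3, F 3.
No entrant has exactly 0 wins.

0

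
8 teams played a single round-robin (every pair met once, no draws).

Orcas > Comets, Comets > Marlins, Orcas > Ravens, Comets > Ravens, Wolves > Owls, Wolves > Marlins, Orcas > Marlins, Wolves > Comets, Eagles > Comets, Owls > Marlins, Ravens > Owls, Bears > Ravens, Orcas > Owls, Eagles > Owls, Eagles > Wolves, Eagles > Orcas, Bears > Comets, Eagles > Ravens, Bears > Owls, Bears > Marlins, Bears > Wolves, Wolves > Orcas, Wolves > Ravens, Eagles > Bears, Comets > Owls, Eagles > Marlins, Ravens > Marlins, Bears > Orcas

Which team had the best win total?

Eagles

Win totals: Bears 6, Comets 3, Wolves 5, Ravens 2, Eagles 7, Owls 1, Marlins 0, Orcas 4.
Eagles leads with 7 wins (next highest: 6).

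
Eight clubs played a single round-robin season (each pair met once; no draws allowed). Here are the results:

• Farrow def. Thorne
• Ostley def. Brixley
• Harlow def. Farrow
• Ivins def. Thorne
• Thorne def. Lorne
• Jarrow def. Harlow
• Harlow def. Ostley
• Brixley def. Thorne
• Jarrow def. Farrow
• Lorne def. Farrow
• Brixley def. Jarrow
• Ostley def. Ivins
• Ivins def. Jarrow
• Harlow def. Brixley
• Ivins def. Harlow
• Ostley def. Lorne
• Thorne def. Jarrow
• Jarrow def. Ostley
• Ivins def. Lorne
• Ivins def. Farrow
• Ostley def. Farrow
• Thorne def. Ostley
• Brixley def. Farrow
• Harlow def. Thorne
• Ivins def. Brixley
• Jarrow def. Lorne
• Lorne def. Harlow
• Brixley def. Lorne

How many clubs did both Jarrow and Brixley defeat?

2

Jarrow beat: Lorne, Harlow, Ostley, Farrow.
Brixley beat: Lorne, Jarrow, Thorne, Farrow.
Both beat: Lorne, Farrow — 2.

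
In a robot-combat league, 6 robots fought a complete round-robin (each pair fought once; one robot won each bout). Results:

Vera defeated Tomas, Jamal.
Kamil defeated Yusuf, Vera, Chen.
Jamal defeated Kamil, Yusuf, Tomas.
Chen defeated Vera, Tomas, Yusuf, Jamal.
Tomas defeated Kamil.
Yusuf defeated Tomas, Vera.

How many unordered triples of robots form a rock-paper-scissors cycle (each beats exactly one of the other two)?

6

Of the C(6,3) = 20 triples, the cyclic ones are: {Yusuf, Tomas, Kamil}; {Yusuf, Jamal, Vera}; {Chen, Tomas, Kamil}; {Chen, Jamal, Kamil}; {Tomas, Vera, Kamil}; {Jamal, Vera, Kamil}.
That is 6.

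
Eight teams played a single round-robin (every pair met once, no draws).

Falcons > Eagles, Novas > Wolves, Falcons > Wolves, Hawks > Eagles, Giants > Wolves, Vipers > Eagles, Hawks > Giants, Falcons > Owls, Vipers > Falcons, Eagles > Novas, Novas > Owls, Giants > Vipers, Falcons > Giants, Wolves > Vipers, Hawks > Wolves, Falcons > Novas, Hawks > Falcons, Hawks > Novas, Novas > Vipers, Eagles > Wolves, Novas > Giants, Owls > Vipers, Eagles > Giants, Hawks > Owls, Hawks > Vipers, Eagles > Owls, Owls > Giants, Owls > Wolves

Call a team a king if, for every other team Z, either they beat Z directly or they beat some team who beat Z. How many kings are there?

1

Owls cannot reach Novas, Hawks in two steps.
Giants cannot reach Owls, Novas, Hawks in two steps.
Vipers cannot reach Hawks in two steps.
Novas cannot reach Hawks in two steps.
Eagles cannot reach Falcons, Hawks in two steps.
Wolves cannot reach Owls, Giants, Novas, Hawks in two steps.
Falcons cannot reach Hawks in two steps.
Hawks reaches everyone (king).
Kings: Hawks — 1.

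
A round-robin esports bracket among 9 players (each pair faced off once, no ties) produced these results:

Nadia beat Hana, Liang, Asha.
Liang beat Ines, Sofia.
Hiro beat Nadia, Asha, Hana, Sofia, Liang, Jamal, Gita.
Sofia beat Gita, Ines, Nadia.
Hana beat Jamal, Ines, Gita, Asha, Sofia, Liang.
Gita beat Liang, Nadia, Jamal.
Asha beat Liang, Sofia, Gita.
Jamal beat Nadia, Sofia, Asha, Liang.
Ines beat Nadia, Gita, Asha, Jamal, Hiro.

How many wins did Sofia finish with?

3

Sofia's results: beat Nadia, Gita, Ines; lost to Hana, Hiro, Liang, Jamal, Asha.
That is 3 wins.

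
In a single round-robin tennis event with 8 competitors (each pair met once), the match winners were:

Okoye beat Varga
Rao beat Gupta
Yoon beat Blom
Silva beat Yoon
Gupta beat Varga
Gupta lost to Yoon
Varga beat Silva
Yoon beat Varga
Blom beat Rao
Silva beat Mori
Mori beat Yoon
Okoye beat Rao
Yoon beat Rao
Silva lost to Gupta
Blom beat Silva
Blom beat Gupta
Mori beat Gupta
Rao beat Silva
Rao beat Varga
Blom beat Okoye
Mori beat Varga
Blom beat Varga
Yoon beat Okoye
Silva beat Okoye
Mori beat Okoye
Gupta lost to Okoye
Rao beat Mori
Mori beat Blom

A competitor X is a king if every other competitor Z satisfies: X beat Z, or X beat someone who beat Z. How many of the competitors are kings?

Gupta cannot reach Rao, Blom in two steps.
Yoon reaches everyone (king).
Silva reaches everyone (king).
Okoye cannot reach Yoon, Blom in two steps.
Rao reaches everyone (king).
Mori reaches everyone (king).
Blom reaches everyone (king).
Varga cannot reach Gupta, Rao, Blom in two steps.
Kings: Yoon, Silva, Rao, Mori, Blom — 5.

5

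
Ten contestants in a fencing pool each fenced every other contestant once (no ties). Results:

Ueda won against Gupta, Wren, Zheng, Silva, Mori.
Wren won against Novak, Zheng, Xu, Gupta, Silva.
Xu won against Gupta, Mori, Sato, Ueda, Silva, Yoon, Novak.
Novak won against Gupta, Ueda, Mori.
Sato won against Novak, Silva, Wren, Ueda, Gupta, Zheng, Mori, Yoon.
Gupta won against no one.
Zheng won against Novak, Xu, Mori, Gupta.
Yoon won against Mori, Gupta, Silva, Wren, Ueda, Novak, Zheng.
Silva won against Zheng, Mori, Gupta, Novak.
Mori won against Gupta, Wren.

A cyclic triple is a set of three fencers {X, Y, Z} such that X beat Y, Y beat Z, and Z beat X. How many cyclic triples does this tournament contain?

14

Win totals: Zheng 4, Wren 5, Yoon 7, Xu 7, Mori 2, Ueda 5, Gupta 0, Silva 4, Sato 8, Novak 3.
A fencer with w wins dominates both others in C(w,2) triples; summing gives 6 + 10 + 21 + 21 + 1 + 10 + 0 + 6 + 28 + 3 = 106 transitive triples.
Total triples C(10,3) = 120, so cyclic triples = 120 − 106 = 14.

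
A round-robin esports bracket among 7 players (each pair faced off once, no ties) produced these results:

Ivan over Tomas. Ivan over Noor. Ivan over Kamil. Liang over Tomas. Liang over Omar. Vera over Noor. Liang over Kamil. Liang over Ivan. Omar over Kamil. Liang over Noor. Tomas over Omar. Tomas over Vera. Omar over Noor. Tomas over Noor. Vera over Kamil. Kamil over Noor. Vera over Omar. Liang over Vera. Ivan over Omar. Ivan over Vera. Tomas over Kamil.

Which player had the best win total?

Liang

Win totals: Liang 6, Tomas 4, Ivan 5, Omar 2, Noor 0, Kamil 1, Vera 3.
Liang leads with 6 wins (next highest: 5).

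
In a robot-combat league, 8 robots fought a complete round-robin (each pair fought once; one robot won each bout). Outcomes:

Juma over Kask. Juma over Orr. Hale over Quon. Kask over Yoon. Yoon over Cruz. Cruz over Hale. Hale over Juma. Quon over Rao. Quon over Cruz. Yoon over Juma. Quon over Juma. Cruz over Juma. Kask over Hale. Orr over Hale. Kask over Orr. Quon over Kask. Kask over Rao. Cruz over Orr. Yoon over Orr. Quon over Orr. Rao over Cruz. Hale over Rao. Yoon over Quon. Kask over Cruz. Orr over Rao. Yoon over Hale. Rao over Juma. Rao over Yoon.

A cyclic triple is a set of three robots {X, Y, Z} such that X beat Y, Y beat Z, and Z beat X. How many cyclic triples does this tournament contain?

Win totals: Yoon 5, Orr 2, Cruz 3, Quon 5, Hale 3, Rao 3, Kask 5, Juma 2.
A robot with w wins dominates both others in C(w,2) triples; summing gives 10 + 1 + 3 + 10 + 3 + 3 + 10 + 1 = 41 transitive triples.
Total triples C(8,3) = 56, so cyclic triples = 56 − 41 = 15.

15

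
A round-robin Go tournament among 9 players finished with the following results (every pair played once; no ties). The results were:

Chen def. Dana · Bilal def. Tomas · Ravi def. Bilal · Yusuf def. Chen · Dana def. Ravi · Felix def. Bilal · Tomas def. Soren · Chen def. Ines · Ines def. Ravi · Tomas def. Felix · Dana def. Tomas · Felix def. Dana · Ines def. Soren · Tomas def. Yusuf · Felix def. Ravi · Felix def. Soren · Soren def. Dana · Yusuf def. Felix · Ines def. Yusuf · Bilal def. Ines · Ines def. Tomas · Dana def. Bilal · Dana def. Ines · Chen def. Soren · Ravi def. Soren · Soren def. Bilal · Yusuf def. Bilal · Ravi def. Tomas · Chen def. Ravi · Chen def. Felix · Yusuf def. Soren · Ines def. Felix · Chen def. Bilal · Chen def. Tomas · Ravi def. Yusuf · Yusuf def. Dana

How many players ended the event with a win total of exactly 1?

Win totals: Bilal 2, Ines 5, Yusuf 5, Felix 4, Ravi 4, Tomas 3, Dana 4, Soren 2, Chen 7.
No player has exactly 1 wins.

0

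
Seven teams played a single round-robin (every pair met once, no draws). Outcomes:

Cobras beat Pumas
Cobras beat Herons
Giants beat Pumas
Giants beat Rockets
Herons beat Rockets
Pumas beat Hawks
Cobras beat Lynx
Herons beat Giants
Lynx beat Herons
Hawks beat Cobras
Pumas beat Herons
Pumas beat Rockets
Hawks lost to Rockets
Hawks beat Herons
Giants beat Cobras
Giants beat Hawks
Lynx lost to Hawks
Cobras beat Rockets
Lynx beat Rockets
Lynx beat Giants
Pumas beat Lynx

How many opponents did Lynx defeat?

3

Lynx's results: beat Rockets, Herons, Giants; lost to Hawks, Pumas, Cobras.
That is 3 wins.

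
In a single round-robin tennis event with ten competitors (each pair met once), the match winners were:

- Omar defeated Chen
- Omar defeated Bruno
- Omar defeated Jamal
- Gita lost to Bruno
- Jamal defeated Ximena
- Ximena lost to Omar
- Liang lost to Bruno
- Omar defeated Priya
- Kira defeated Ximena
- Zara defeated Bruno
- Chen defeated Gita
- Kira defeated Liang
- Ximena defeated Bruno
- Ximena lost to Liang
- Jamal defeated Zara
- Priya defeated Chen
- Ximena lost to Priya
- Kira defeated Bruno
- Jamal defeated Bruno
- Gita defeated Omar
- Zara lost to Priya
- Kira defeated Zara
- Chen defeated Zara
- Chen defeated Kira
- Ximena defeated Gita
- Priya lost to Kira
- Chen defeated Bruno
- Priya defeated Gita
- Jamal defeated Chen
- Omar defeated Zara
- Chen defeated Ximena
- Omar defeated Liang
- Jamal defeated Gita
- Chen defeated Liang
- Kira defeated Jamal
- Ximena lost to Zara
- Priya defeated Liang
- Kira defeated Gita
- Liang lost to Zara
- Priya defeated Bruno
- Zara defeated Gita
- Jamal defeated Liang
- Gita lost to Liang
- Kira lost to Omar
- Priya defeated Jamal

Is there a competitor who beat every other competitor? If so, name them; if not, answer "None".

Highest win total is Omar with 8 (out of 9 possible).
Omar lost to Gita, so no competitor went undefeated.

None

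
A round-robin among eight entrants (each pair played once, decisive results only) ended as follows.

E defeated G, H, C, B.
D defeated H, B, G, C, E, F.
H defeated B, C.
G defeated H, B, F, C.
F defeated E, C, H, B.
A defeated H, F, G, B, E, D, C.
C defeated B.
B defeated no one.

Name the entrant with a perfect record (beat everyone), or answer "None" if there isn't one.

A has 7 wins out of 7 opponents — a perfect record.

A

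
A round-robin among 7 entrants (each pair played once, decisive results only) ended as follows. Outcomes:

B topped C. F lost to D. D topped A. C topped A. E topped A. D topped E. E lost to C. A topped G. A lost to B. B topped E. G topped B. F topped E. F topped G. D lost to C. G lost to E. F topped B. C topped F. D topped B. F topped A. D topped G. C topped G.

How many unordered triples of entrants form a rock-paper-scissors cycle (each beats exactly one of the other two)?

5

Win totals: A 1, B 3, C 5, D 5, E 2, F 4, G 1.
An entrant with w wins dominates both others in C(w,2) triples; summing gives 0 + 3 + 10 + 10 + 1 + 6 + 0 = 30 transitive triples.
Total triples C(7,3) = 35, so cyclic triples = 35 − 30 = 5.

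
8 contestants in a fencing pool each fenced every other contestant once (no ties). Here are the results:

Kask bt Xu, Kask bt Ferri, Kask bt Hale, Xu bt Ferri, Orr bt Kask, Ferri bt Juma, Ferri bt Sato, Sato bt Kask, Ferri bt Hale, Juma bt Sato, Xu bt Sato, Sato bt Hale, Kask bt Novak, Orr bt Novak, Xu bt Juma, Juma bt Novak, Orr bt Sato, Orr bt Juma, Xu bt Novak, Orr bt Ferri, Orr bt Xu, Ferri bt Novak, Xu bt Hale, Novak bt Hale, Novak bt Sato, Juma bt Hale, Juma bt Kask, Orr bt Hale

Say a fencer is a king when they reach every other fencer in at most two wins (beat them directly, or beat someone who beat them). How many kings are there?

Orr reaches everyone (king).
Juma cannot reach Orr in two steps.
Sato cannot reach Orr, Juma in two steps.
Hale cannot reach Orr, Juma, Sato, Ferri, Xu, Novak, Kask in two steps.
Ferri cannot reach Orr, Xu in two steps.
Xu cannot reach Orr in two steps.
Novak cannot reach Orr, Juma, Ferri, Xu in two steps.
Kask cannot reach Orr in two steps.
Kings: Orr — 1.

1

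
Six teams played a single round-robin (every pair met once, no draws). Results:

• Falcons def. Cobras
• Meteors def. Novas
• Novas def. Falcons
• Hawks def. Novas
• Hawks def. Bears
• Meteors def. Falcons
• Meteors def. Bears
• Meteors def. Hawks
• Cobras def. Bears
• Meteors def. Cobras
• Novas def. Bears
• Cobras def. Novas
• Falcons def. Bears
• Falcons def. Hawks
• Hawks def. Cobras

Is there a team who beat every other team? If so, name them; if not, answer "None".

Meteors has 5 wins out of 5 opponents — a perfect record.

Meteors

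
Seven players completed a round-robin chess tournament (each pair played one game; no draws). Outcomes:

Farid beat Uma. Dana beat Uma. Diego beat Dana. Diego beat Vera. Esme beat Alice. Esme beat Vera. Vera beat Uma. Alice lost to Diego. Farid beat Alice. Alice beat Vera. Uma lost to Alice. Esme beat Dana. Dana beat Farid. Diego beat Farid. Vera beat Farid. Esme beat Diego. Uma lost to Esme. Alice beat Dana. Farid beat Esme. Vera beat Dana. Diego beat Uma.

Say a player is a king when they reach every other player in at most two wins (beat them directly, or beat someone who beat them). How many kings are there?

Diego reaches everyone (king).
Alice cannot reach Diego, Esme in two steps.
Farid reaches everyone (king).
Esme reaches everyone (king).
Vera cannot reach Diego in two steps.
Uma cannot reach Diego, Alice, Farid, Esme, Vera, Dana in two steps.
Dana cannot reach Diego, Vera in two steps.
Kings: Diego, Farid, Esme — 3.

3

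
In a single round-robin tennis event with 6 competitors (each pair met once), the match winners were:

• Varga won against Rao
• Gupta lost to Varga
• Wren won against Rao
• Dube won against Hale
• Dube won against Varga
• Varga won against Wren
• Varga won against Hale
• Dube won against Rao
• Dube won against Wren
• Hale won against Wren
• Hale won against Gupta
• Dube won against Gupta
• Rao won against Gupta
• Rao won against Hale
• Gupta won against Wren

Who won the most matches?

Win totals: Dube 5, Gupta 1, Varga 4, Wren 1, Hale 2, Rao 2.
Dube leads with 5 wins (next highest: 4).

Dube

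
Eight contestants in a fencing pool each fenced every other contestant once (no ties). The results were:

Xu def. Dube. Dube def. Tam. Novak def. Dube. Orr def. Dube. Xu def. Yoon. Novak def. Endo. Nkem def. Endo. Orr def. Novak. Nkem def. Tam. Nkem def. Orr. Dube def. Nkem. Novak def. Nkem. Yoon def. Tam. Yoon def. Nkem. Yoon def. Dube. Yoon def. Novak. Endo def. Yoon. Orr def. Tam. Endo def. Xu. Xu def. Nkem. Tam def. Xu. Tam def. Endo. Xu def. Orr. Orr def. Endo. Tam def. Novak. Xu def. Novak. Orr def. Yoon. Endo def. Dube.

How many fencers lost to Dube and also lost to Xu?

Dube beat: Tam, Nkem.
Xu beat: Yoon, Novak, Dube, Nkem, Orr.
Both beat: Nkem — 1.

1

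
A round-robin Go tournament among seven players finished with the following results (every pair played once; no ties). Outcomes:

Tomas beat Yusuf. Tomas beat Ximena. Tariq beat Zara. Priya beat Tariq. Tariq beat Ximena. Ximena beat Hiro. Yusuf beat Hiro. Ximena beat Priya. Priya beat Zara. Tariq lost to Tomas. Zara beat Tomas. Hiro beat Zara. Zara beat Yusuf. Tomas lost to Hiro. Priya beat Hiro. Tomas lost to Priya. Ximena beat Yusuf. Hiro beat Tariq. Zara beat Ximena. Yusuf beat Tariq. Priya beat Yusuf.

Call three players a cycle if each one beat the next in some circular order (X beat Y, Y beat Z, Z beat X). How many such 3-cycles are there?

Win totals: Priya 5, Ximena 3, Tariq 2, Yusuf 2, Zara 3, Hiro 3, Tomas 3.
A player with w wins dominates both others in C(w,2) triples; summing gives 10 + 3 + 1 + 1 + 3 + 3 + 3 = 24 transitive triples.
Total triples C(7,3) = 35, so cyclic triples = 35 − 24 = 11.

11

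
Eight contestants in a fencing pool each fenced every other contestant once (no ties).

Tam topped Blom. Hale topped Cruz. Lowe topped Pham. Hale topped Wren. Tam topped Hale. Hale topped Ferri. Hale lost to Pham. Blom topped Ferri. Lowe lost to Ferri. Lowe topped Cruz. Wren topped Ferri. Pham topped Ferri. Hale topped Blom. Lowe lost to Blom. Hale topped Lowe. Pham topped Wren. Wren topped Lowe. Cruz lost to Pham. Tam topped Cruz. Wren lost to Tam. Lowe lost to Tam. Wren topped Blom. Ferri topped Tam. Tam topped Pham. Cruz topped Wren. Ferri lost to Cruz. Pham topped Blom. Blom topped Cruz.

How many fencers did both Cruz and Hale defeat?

2

Cruz beat: Wren, Ferri.
Hale beat: Wren, Cruz, Lowe, Ferri, Blom.
Both beat: Wren, Ferri — 2.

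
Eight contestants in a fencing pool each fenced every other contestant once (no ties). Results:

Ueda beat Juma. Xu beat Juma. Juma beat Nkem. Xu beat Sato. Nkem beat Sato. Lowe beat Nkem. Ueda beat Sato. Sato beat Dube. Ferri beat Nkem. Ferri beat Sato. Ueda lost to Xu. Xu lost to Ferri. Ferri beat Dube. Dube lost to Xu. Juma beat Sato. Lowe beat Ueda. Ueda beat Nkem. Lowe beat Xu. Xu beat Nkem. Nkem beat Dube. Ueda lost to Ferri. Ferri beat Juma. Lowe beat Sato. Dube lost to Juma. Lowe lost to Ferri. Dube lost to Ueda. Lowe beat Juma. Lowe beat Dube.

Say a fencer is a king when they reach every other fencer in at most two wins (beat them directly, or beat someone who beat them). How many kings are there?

Xu cannot reach Lowe, Ferri in two steps.
Ueda cannot reach Xu, Lowe, Ferri in two steps.
Dube cannot reach Xu, Ueda, Sato, Juma, Lowe, Ferri, Nkem in two steps.
Sato cannot reach Xu, Ueda, Juma, Lowe, Ferri, Nkem in two steps.
Juma cannot reach Xu, Ueda, Lowe, Ferri in two steps.
Lowe cannot reach Ferri in two steps.
Ferri reaches everyone (king).
Nkem cannot reach Xu, Ueda, Juma, Lowe, Ferri in two steps.
Kings: Ferri — 1.

1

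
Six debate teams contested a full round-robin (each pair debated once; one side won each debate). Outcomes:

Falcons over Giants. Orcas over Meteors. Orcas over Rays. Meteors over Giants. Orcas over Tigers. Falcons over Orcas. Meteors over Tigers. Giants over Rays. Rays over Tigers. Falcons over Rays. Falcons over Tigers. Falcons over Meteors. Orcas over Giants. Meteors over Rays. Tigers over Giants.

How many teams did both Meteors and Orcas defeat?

3

Meteors beat: Giants, Rays, Tigers.
Orcas beat: Giants, Rays, Tigers, Meteors.
Both beat: Giants, Rays, Tigers — 3.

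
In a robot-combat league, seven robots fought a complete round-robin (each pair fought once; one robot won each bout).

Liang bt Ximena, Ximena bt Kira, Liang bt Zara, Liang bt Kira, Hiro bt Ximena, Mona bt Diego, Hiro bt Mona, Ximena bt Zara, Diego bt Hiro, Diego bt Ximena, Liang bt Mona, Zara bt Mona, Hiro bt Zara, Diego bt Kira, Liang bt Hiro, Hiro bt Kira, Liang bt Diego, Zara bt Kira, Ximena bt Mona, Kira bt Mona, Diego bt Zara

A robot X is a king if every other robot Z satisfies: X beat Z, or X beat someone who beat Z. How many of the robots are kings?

Ximena cannot reach Hiro, Liang in two steps.
Hiro cannot reach Liang in two steps.
Zara cannot reach Ximena, Hiro, Liang in two steps.
Diego cannot reach Liang in two steps.
Mona cannot reach Liang in two steps.
Kira cannot reach Ximena, Hiro, Zara, Liang in two steps.
Liang reaches everyone (king).
Kings: Liang — 1.

1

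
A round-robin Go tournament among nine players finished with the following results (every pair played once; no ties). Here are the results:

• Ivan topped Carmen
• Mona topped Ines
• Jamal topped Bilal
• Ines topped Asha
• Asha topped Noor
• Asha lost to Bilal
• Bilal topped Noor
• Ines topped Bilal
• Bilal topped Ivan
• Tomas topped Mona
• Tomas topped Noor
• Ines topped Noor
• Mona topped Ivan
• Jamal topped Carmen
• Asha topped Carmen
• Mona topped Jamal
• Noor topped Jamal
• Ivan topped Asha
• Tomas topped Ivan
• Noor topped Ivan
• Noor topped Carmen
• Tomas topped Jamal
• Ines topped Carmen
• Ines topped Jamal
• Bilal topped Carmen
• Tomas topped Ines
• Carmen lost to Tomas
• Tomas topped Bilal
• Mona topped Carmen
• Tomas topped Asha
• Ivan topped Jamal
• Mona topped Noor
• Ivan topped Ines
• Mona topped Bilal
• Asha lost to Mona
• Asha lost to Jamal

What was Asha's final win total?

Asha's results: beat Noor, Carmen; lost to Ivan, Jamal, Mona, Tomas, Bilal, Ines.
That is 2 wins.

2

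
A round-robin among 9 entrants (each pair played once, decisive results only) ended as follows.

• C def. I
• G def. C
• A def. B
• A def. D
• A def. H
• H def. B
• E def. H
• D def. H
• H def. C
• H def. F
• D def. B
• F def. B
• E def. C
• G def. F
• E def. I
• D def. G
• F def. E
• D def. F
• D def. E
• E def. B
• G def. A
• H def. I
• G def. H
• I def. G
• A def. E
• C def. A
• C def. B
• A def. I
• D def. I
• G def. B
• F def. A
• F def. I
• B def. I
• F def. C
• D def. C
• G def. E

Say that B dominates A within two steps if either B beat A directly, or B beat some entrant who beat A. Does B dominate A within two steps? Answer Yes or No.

No

B did not beat A directly.
B beat I, but each of them lost to A. No two-step path.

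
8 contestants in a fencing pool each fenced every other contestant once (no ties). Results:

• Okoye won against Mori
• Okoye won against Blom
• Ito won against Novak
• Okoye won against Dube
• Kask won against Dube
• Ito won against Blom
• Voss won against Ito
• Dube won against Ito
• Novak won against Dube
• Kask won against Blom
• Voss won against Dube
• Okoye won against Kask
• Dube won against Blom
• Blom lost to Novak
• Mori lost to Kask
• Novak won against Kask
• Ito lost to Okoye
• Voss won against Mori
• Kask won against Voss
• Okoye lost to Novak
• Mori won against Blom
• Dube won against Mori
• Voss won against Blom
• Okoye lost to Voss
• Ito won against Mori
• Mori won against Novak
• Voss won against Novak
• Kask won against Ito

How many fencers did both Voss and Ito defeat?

3

Voss beat: Dube, Blom, Okoye, Mori, Ito, Novak.
Ito beat: Blom, Mori, Novak.
Both beat: Blom, Mori, Novak — 3.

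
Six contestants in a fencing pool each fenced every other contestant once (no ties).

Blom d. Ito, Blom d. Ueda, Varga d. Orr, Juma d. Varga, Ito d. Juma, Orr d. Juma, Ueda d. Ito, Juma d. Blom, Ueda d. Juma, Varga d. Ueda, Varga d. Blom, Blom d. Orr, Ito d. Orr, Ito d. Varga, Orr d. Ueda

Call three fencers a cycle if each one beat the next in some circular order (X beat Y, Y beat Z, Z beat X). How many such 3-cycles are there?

Of the C(6,3) = 20 triples, the cyclic ones are: {Ito, Ueda, Varga}; {Ito, Ueda, Orr}; {Ito, Blom, Juma}; {Ito, Blom, Varga}; {Ueda, Blom, Juma}; {Ueda, Juma, Varga}; {Blom, Juma, Orr}; {Juma, Varga, Orr}.
That is 8.

8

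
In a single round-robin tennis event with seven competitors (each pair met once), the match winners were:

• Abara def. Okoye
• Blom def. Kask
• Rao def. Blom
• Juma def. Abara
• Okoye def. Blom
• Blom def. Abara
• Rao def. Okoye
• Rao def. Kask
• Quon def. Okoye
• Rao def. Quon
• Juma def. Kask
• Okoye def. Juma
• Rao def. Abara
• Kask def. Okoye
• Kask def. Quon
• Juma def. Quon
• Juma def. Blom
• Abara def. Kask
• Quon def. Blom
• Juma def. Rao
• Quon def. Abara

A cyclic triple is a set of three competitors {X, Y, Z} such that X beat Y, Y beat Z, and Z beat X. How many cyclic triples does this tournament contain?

Win totals: Blom 2, Rao 5, Abara 2, Quon 3, Kask 2, Okoye 2, Juma 5.
A competitor with w wins dominates both others in C(w,2) triples; summing gives 1 + 10 + 1 + 3 + 1 + 1 + 10 = 27 transitive triples.
Total triples C(7,3) = 35, so cyclic triples = 35 − 27 = 8.

8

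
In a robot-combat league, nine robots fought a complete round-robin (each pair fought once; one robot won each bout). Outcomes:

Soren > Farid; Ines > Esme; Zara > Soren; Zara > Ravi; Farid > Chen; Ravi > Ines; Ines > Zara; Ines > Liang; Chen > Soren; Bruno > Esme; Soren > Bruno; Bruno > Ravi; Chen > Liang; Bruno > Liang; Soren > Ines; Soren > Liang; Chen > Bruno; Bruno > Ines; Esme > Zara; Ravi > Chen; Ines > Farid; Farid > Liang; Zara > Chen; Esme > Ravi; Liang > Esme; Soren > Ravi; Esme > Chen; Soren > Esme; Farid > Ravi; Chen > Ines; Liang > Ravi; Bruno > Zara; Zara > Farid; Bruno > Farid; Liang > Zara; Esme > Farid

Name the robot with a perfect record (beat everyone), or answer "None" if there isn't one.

None

Highest win total is Soren with 6 (out of 8 possible).
Soren lost to Chen, Zara, so no robot went undefeated.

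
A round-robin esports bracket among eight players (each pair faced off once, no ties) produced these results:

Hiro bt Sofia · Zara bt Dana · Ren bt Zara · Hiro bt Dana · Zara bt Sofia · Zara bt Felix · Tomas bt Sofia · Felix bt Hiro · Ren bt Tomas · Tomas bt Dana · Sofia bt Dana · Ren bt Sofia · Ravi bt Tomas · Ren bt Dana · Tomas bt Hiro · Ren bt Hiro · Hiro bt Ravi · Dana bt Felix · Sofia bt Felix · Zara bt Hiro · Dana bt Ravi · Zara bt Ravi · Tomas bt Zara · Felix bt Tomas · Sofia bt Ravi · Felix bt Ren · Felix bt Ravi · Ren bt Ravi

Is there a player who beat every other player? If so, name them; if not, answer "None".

Highest win total is Ren with 6 (out of 7 possible).
Ren lost to Felix, so no player went undefeated.

None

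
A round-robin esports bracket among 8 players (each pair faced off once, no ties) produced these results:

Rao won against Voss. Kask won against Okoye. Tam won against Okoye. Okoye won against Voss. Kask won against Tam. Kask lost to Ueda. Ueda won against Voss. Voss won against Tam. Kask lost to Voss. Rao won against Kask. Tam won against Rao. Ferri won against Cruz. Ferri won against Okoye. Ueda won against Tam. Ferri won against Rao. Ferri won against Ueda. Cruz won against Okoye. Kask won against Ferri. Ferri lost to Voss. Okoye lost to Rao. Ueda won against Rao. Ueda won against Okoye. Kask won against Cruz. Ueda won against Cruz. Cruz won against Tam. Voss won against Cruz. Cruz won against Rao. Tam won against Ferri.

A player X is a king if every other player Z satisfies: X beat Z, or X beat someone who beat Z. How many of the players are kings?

5

Rao cannot reach Ueda in two steps.
Okoye cannot reach Rao, Ueda in two steps.
Voss reaches everyone (king).
Tam reaches everyone (king).
Cruz cannot reach Ueda in two steps.
Ferri reaches everyone (king).
Kask reaches everyone (king).
Ueda reaches everyone (king).
Kings: Voss, Tam, Ferri, Kask, Ueda — 5.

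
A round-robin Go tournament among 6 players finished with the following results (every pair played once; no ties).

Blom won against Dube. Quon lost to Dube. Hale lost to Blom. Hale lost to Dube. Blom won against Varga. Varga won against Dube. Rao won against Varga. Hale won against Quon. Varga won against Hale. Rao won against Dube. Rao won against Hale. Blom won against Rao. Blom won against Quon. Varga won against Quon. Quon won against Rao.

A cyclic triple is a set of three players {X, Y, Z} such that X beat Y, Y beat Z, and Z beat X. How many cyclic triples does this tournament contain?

3

Of the C(6,3) = 20 triples, the cyclic ones are: {Rao, Dube, Quon}; {Rao, Hale, Quon}; {Rao, Varga, Quon}.
That is 3.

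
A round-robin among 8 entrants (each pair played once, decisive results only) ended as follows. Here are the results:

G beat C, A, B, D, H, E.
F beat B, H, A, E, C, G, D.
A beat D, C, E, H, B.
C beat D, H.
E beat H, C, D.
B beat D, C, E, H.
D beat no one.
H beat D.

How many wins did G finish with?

G's results: beat A, B, C, D, E, H; lost to F.
That is 6 wins.

6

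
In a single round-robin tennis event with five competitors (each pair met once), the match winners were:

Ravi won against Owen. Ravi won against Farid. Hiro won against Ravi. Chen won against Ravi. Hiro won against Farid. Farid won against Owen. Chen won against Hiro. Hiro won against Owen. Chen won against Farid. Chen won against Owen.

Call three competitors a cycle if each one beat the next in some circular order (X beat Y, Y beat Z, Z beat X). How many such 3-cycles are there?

Of the C(5,3) = 10 triples, the cyclic ones are: none.
That is 0.

0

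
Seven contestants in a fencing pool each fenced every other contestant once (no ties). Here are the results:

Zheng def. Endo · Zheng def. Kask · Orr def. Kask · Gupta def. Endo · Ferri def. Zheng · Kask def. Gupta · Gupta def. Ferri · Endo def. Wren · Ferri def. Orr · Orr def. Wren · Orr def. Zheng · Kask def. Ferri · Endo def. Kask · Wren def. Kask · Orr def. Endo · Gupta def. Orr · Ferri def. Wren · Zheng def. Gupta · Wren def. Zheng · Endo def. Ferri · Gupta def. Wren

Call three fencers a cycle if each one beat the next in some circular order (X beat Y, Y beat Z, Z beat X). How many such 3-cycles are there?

Win totals: Wren 2, Endo 3, Zheng 3, Orr 4, Kask 2, Ferri 3, Gupta 4.
A fencer with w wins dominates both others in C(w,2) triples; summing gives 1 + 3 + 3 + 6 + 1 + 3 + 6 = 23 transitive triples.
Total triples C(7,3) = 35, so cyclic triples = 35 − 23 = 12.

12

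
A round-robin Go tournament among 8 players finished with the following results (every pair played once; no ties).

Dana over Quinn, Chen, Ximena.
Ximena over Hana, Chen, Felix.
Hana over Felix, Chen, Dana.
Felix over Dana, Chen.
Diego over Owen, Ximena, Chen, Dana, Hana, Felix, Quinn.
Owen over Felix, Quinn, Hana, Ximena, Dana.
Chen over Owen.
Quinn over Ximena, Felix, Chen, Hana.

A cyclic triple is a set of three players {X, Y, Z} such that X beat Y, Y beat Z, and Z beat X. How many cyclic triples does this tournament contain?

Win totals: Dana 3, Chen 1, Felix 2, Hana 3, Ximena 3, Diego 7, Quinn 4, Owen 5.
A player with w wins dominates both others in C(w,2) triples; summing gives 3 + 0 + 1 + 3 + 3 + 21 + 6 + 10 = 47 transitive triples.
Total triples C(8,3) = 56, so cyclic triples = 56 − 47 = 9.

9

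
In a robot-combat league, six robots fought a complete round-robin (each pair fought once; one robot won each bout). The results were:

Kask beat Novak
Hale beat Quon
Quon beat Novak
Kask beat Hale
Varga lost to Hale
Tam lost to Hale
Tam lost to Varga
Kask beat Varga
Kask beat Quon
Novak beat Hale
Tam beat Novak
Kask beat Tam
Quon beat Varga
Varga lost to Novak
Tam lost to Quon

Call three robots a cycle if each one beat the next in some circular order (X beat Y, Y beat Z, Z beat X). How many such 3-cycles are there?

3

Win totals: Varga 1, Hale 3, Novak 2, Tam 1, Quon 3, Kask 5.
A robot with w wins dominates both others in C(w,2) triples; summing gives 0 + 3 + 1 + 0 + 3 + 10 = 17 transitive triples.
Total triples C(6,3) = 20, so cyclic triples = 20 − 17 = 3.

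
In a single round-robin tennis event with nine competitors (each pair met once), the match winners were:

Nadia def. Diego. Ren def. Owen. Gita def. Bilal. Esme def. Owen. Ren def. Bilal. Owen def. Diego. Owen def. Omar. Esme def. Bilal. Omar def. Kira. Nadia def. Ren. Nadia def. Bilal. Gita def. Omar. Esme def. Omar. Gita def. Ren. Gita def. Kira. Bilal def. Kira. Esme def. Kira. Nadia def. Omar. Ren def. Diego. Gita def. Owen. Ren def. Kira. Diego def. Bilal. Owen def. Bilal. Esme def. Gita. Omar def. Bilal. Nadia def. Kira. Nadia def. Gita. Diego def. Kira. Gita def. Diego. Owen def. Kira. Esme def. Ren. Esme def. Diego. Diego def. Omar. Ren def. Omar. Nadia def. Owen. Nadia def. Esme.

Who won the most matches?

Nadia

Win totals: Diego 3, Omar 2, Gita 6, Nadia 8, Esme 7, Owen 4, Bilal 1, Ren 5, Kira 0.
Nadia leads with 8 wins (next highest: 7).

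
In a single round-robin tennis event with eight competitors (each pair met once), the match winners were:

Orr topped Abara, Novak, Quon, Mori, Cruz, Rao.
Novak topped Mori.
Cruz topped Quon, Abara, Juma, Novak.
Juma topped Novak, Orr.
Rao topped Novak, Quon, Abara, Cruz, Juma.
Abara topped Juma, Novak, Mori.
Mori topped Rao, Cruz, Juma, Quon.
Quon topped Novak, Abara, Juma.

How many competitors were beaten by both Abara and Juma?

Abara beat: Mori, Novak, Juma.
Juma beat: Novak, Orr.
Both beat: Novak — 1.

1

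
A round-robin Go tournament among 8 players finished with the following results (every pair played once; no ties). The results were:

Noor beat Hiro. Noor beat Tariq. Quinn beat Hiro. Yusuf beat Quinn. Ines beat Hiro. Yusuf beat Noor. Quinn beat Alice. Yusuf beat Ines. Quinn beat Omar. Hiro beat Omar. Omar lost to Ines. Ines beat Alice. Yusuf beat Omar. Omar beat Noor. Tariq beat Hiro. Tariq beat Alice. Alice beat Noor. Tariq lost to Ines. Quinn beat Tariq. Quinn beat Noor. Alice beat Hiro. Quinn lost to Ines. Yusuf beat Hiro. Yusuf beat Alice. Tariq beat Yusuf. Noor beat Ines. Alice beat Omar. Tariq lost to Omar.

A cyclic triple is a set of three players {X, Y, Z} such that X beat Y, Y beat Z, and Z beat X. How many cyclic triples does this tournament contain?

11

Win totals: Omar 2, Noor 3, Hiro 1, Ines 5, Quinn 5, Yusuf 6, Alice 3, Tariq 3.
A player with w wins dominates both others in C(w,2) triples; summing gives 1 + 3 + 0 + 10 + 10 + 15 + 3 + 3 = 45 transitive triples.
Total triples C(8,3) = 56, so cyclic triples = 56 − 45 = 11.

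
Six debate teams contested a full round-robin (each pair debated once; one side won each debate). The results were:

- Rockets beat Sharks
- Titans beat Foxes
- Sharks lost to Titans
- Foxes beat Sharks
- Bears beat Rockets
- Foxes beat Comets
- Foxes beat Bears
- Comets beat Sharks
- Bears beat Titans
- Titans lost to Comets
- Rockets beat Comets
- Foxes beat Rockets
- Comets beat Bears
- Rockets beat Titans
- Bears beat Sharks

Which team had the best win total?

Win totals: Sharks 0, Comets 3, Titans 2, Bears 3, Foxes 4, Rockets 3.
Foxes leads with 4 wins (next highest: 3).

Foxes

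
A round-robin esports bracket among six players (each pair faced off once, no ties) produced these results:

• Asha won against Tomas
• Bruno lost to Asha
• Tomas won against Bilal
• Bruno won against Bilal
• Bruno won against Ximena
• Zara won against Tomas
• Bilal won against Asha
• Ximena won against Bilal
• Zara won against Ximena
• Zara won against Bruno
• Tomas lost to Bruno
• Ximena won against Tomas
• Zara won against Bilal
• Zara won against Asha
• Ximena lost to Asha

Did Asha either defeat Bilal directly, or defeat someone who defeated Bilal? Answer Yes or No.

Yes

Asha did not beat Bilal directly.
Asha beat Bruno, Ximena, Tomas. Of those, Bruno beat Bilal.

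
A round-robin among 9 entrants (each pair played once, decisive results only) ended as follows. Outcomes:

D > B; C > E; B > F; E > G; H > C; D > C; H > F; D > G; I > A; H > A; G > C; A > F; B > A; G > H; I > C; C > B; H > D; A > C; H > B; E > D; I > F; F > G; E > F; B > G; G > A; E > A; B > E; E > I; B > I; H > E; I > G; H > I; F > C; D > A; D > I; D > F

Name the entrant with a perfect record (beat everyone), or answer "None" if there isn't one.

None

Highest win total is H with 7 (out of 8 possible).
H lost to G, so no entrant went undefeated.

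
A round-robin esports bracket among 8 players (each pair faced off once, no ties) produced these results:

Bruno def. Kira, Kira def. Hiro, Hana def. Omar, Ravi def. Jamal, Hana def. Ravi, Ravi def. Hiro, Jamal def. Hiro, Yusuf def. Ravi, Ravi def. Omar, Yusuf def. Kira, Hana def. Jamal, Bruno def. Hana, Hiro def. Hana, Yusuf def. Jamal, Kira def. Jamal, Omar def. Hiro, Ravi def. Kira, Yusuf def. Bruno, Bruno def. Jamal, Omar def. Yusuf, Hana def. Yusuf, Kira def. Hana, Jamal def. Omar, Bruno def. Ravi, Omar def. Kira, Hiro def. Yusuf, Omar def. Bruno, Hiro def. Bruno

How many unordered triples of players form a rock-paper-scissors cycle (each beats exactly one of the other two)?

Win totals: Hana 4, Yusuf 4, Ravi 4, Kira 3, Jamal 2, Bruno 4, Hiro 3, Omar 4.
A player with w wins dominates both others in C(w,2) triples; summing gives 6 + 6 + 6 + 3 + 1 + 6 + 3 + 6 = 37 transitive triples.
Total triples C(8,3) = 56, so cyclic triples = 56 − 37 = 19.

19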